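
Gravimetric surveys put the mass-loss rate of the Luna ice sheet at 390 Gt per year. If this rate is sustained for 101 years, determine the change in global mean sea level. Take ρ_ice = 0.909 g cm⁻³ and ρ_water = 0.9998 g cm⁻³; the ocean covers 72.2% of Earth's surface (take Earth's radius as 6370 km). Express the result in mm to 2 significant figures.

≈ 110 mm

Total mass lost = 390 Gt/yr × 101 yr = 3.939×10^4 Gt = 3.939×10^16 kg.
ρ_w = 0.9998 g cm⁻³ = 999.8 kg m⁻³, so water volume = 3.939×10^16 / 999.8 = 3.940×10^13 m³.
Δh = 3.940×10^13 / 3.68×10^14 = 0.107 m = 110 mm.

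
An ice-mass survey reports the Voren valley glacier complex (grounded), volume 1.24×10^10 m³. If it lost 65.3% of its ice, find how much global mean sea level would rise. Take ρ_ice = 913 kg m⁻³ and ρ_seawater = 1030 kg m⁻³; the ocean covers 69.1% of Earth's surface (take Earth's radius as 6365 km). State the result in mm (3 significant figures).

Voren: 0.653 × 1.24×10^10 m³ × (913/1030) = 7.177×10^9 m³ of water.
Spread over 3.52×10^14 m² of ocean, Δh = 7.177×10^9 / 3.52×10^14 = 2.04×10^-5 m = 0.0204 mm.

≈ 0.0204 mm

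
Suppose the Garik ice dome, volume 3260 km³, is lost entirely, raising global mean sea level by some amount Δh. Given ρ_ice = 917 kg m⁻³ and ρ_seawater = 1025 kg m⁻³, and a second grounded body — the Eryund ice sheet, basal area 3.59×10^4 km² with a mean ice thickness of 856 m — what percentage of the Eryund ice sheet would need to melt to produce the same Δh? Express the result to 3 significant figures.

Equal sea-level rise means equal mass of meltwater, i.e. equal mass of ice lost.
Ice mass of Garik: 2.989×10^15 kg; ice mass of Eryund: 2.818×10^16 kg.
Fraction required = 2.989×10^15 / 2.818×10^16 = 0.106 → 10.6 %.

≈ 10.6 %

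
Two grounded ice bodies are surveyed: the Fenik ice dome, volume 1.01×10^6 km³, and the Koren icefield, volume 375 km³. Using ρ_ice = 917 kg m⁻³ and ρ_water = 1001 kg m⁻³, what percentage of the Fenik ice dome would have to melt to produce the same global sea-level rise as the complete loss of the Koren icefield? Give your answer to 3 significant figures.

≈ 0.0371 %

Equal sea-level rise means equal mass of meltwater, i.e. equal mass of ice lost.
Ice mass of Koren: 3.439×10^14 kg; ice mass of Fenik: 9.262×10^17 kg.
Fraction required = 3.439×10^14 / 9.262×10^17 = 3.71×10^-4 → 0.0371 %.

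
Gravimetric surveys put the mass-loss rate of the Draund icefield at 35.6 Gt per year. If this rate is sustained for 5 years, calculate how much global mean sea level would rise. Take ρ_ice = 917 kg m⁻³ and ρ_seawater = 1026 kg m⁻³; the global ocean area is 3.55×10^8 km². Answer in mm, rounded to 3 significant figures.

Total mass lost = 35.6 Gt/yr × 5 yr = 178.0 Gt = 1.780×10^14 kg.
ρ_w = 1026 kg m⁻³, so water volume = 1.780×10^14 / 1026 = 1.735×10^11 m³.
Δh = 1.735×10^11 / 3.55×10^14 = 4.89×10^-4 m = 0.489 mm.

≈ 0.489 mm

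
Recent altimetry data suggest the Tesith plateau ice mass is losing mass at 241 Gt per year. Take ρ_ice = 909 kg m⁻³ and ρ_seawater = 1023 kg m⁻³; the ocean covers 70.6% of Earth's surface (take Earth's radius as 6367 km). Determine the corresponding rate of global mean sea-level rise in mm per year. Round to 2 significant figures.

≈ 0.66 mm/yr

ρ_w = 1023 kg m⁻³. Annual water volume added = 241 Gt / ρ_w = 2.410×10^14 kg / 1023 kg m⁻³ = 2.356×10^11 m³.
Δh per year = 2.356×10^11 / 3.60×10^14 = 6.55×10^-4 m = 0.66 mm.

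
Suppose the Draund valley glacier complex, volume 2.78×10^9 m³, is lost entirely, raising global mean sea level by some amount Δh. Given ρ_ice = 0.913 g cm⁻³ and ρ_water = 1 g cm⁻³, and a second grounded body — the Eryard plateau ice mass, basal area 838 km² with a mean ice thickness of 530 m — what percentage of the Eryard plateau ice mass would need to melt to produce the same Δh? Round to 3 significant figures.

Equal sea-level rise means equal mass of meltwater, i.e. equal mass of ice lost.
Ice mass of Draund: 2.538×10^12 kg; ice mass of Eryard: 4.055×10^14 kg.
Fraction required = 2.538×10^12 / 4.055×10^14 = 6.26×10^-3 → 0.626 %.

≈ 0.626 %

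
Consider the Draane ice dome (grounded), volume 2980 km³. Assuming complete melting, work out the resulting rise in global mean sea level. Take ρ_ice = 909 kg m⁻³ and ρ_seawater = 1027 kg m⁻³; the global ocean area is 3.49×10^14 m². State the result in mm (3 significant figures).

≈ 7.56 mm

Draane: 2980 km³ × (909/1027) = 2638 km³ of water.
Spread over 3.49×10^14 m² of ocean, Δh = 2.638×10^12 / 3.49×10^14 = 7.56×10^-3 m = 7.56 mm.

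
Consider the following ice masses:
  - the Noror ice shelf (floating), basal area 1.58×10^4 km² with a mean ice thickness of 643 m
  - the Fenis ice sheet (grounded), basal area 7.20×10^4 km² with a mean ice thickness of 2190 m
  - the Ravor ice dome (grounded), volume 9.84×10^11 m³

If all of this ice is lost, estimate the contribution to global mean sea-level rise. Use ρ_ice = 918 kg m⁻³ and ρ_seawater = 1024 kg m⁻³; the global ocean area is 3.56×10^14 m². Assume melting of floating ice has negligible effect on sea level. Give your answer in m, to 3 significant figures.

The Noror ice shelf is floating and already displaces its own weight of water, so its melt adds essentially nothing to sea level.
Fenis: ice volume = 7.20×10^4 km² × 2190 m = 1.577×10^5 km³; 1.577×10^5 × (918/1024) = 1.414×10^5 km³ of water.
Ravor: 9.84×10^11 m³ × (918/1024) = 8.821×10^11 m³ of water.
Total added water ≈ 1.422×10^14 m³ over 3.56×10^14 m² → Δh = 0.400 m.

≈ 0.400 m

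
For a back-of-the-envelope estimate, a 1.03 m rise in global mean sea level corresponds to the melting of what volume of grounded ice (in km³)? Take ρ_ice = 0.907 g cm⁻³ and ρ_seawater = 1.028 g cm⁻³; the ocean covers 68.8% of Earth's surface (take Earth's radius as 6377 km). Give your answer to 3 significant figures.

Required water volume = Δh × A = 1.03 m × 3.52×10^14 m² = 3.621×10^14 m³ = 3.621×10^5 km³.
Ice volume = water volume × ρ_w/ρ_ice = 3.621×10^5 × 1028/907 = 4.10×10^5 km³.

≈ 4.10×10^5 km³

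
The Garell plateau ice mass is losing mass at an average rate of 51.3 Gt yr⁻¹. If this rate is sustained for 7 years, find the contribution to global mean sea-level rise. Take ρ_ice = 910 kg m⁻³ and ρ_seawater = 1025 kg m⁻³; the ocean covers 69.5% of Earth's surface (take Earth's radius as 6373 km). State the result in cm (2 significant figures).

≈ 0.099 cm

Total mass lost = 51.3 Gt/yr × 7 yr = 359.1 Gt = 3.591×10^14 kg.
ρ_w = 1025 kg m⁻³, so water volume = 3.591×10^14 / 1025 = 3.503×10^11 m³.
Δh = 3.503×10^11 / 3.55×10^14 = 9.88×10^-4 m = 0.099 cm.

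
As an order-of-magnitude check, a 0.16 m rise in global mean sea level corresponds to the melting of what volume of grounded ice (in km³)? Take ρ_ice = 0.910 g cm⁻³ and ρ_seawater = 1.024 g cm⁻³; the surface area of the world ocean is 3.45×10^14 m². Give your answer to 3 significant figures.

Required water volume = Δh × A = 0.16 m × 3.45×10^14 m² = 5.520×10^13 m³ = 5.520×10^4 km³.
Ice volume = water volume × ρ_w/ρ_ice = 5.520×10^4 × 1024/910 = 6.21×10^4 km³.

≈ 6.21×10^4 km³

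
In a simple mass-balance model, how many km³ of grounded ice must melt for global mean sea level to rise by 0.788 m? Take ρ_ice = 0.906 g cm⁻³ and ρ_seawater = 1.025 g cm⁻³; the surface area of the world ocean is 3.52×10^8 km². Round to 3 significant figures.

Required water volume = Δh × A = 0.788 m × 3.52×10^14 m² = 2.774×10^14 m³ = 2.774×10^5 km³.
Ice volume = water volume × ρ_w/ρ_ice = 2.774×10^5 × 1025/906 = 3.14×10^5 km³.

≈ 3.14×10^5 km³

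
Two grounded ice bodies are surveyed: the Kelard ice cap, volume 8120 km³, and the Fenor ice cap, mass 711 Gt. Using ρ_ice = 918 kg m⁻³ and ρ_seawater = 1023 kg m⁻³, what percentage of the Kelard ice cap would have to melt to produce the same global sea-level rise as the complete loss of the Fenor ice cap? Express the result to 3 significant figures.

≈ 9.54 %

Equal sea-level rise means equal mass of meltwater, i.e. equal mass of ice lost.
Ice mass of Fenor: 7.110×10^14 kg; ice mass of Kelard: 7.454×10^15 kg.
Fraction required = 7.110×10^14 / 7.454×10^15 = 0.0954 → 9.54 %.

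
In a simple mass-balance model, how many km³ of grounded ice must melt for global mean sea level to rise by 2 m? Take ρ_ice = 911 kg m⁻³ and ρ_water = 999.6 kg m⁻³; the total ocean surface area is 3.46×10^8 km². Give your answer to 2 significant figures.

Required water volume = Δh × A = 2 m × 3.46×10^14 m² = 6.920×10^14 m³ = 6.920×10^5 km³.
Ice volume = water volume × ρ_w/ρ_ice = 6.920×10^5 × 999.6/911 = 7.6×10^5 km³.

≈ 7.6×10^5 km³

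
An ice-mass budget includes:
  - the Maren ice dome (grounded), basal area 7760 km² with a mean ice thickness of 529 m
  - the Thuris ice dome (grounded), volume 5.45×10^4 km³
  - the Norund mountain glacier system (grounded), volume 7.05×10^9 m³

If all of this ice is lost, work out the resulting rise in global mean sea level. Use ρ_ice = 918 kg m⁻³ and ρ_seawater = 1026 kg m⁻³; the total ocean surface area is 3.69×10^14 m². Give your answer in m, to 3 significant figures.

≈ 0.142 m

Maren: ice volume = 7760 km² × 529 m = 4105 km³; 4105 × (918/1026) = 3673 km³ of water.
Thuris: 5.45×10^4 km³ × (918/1026) = 4.876×10^4 km³ of water.
Norund: 7.05×10^9 m³ × (918/1026) = 6.308×10^9 m³ of water.
Total added water ≈ 5.244×10^13 m³ over 3.69×10^14 m² → Δh = 0.142 m.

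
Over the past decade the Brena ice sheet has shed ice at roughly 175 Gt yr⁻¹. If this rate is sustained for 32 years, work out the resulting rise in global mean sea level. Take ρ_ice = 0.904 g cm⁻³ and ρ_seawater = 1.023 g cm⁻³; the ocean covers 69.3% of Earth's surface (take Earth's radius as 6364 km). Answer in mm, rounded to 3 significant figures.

Total mass lost = 175 Gt/yr × 32 yr = 5600 Gt = 5.600×10^15 kg.
ρ_w = 1.023 g cm⁻³ = 1023 kg m⁻³, so water volume = 5.600×10^15 / 1023 = 5.474×10^12 m³.
Δh = 5.474×10^12 / 3.53×10^14 = 0.0155 m = 15.5 mm.

≈ 15.5 mm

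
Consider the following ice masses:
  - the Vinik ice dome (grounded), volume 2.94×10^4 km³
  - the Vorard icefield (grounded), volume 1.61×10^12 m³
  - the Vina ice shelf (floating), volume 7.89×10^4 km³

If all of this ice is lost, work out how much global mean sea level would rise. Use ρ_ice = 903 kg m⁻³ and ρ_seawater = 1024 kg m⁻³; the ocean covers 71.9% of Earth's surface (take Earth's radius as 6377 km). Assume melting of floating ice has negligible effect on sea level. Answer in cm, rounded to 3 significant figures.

Vinik: 2.94×10^4 km³ × (903/1024) = 2.593×10^4 km³ of water.
Vorard: 1.61×10^12 m³ × (903/1024) = 1.420×10^12 m³ of water.
The Vina ice shelf is floating and already displaces its own weight of water, so its melt adds essentially nothing to sea level.
Total added water ≈ 2.735×10^13 m³ over 3.67×10^14 m² → Δh = 0.0744 m = 7.44 cm.

≈ 7.44 cm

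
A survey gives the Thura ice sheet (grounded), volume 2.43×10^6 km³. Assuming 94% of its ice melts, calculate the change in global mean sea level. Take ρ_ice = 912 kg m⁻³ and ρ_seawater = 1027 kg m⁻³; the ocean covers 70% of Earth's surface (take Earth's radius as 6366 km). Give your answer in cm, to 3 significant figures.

≈ 569 cm

Thura: 0.94 × 2.43×10^6 km³ × (912/1027) = 2.028×10^6 km³ of water.
Spread over 3.56×10^14 m² of ocean, Δh = 2.028×10^15 / 3.56×10^14 = 5.69 m = 569 cm.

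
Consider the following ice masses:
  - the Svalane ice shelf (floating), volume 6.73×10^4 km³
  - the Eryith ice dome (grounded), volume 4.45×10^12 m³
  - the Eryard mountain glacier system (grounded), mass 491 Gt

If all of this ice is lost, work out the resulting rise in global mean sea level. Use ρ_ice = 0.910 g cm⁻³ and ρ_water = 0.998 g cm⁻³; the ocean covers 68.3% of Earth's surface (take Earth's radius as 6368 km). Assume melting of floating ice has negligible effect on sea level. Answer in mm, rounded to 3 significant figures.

≈ 13.1 mm

The Svalane ice shelf is floating and already displaces its own weight of water, so its melt adds essentially nothing to sea level.
Eryith: 4.45×10^12 m³ × (910/998) = 4.058×10^12 m³ of water.
Eryard: 491 Gt = 4.910×10^14 kg; dividing by ρ_w = 0.998 g cm⁻³ = 998 kg m⁻³ gives 4.920×10^11 m³ of water.
Total added water ≈ 4.550×10^12 m³ over 3.48×10^14 m² → Δh = 0.0131 m = 13.1 mm.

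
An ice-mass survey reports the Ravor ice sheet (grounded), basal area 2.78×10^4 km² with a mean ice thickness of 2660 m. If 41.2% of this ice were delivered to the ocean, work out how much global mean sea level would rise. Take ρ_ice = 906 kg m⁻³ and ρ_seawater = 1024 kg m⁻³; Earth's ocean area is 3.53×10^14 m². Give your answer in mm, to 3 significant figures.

Ravor: ice volume = 2.78×10^4 km² × 2660 m = 7.395×10^4 km³; 0.412 × 7.395×10^4 × (906/1024) = 2.696×10^4 km³ of water.
Spread over 3.53×10^14 m² of ocean, Δh = 2.696×10^13 / 3.53×10^14 = 0.0764 m = 76.4 mm.

≈ 76.4 mm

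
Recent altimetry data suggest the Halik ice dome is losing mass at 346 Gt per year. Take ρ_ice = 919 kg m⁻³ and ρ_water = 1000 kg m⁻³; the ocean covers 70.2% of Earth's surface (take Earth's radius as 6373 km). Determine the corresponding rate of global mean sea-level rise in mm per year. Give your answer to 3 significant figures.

ρ_w = 1000 kg m⁻³. Annual water volume added = 346 Gt / ρ_w = 3.460×10^14 kg / 1000 kg m⁻³ = 3.460×10^11 m³.
Δh per year = 3.460×10^11 / 3.58×10^14 = 9.66×10^-4 m = 0.966 mm.

≈ 0.966 mm/yr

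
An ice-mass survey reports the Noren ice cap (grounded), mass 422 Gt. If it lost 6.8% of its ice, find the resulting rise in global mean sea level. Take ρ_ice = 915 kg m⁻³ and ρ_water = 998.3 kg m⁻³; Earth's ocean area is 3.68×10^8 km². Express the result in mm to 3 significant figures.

≈ 0.0781 mm

Noren: 0.068 × 422 Gt = 2.870×10^13 kg; dividing by ρ_w = 998.3 kg m⁻³ gives 2.874×10^10 m³ of water.
Spread over 3.68×10^14 m² of ocean, Δh = 2.874×10^10 / 3.68×10^14 = 7.81×10^-5 m = 0.0781 mm.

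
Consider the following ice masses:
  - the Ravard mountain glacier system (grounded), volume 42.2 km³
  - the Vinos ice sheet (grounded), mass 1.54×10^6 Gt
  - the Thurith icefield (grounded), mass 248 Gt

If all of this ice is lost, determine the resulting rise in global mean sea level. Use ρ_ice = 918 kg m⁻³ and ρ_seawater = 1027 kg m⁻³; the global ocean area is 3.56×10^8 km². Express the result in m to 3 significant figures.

Ravard: 42.2 km³ × (918/1027) = 37.72 km³ of water.
Vinos: 1.54×10^6 Gt = 1.540×10^18 kg; dividing by ρ_w = 1027 kg m⁻³ gives 1.500×10^15 m³ of water.
Thurith: 248 Gt = 2.480×10^14 kg; dividing by ρ_w = 1027 kg m⁻³ gives 2.415×10^11 m³ of water.
Total added water ≈ 1.500×10^15 m³ over 3.56×10^14 m² → Δh = 4.21 m.

≈ 4.21 m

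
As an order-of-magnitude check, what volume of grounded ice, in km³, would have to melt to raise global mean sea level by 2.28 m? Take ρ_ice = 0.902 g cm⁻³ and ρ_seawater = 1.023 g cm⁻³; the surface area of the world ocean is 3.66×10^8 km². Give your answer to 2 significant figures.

≈ 9.5×10^5 km³

Required water volume = Δh × A = 2.28 m × 3.66×10^14 m² = 8.345×10^14 m³ = 8.345×10^5 km³.
Ice volume = water volume × ρ_w/ρ_ice = 8.345×10^5 × 1023/902 = 9.5×10^5 km³.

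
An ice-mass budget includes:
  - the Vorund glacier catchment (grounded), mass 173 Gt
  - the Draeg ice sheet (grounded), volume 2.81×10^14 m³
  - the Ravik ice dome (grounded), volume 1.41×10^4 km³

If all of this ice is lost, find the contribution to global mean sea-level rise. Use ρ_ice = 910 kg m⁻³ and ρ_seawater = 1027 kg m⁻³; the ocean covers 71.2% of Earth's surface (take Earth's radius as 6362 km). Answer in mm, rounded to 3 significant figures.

≈ 723 mm

Vorund: 173 Gt = 1.730×10^14 kg; dividing by ρ_w = 1027 kg m⁻³ gives 1.685×10^11 m³ of water.
Draeg: 2.81×10^14 m³ × (910/1027) = 2.490×10^14 m³ of water.
Ravik: 1.41×10^4 km³ × (910/1027) = 1.249×10^4 km³ of water.
Total added water ≈ 2.616×10^14 m³ over 3.62×10^14 m² → Δh = 0.723 m = 723 mm.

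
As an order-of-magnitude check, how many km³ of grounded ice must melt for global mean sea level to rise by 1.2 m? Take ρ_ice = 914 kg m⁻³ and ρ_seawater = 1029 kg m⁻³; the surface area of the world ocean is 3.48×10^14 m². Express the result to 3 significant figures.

Required water volume = Δh × A = 1.2 m × 3.48×10^14 m² = 4.176×10^14 m³ = 4.176×10^5 km³.
Ice volume = water volume × ρ_w/ρ_ice = 4.176×10^5 × 1029/914 = 4.70×10^5 km³.

≈ 4.70×10^5 km³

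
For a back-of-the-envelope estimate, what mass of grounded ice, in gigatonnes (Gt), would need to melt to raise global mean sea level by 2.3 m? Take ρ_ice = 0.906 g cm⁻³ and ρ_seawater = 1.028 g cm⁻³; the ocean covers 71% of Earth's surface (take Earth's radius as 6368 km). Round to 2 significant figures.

Required water volume = Δh × A = 2.3 m × 3.62×10^14 m² = 8.322×10^14 m³.
ρ_w = 1.028 g cm⁻³ = 1028 kg m⁻³, so the mass of water = 8.322×10^14 m³ × 1028 kg m⁻³ = 8.555×10^17 kg = 8.6×10^5 Gt (and the same mass of ice, by conservation).

≈ 8.6×10^5 Gt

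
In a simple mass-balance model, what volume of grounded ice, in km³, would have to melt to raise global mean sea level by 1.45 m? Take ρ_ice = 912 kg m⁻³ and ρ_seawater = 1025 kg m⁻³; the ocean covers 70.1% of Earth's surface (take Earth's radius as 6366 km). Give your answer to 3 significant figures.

≈ 5.82×10^5 km³

Required water volume = Δh × A = 1.45 m × 3.57×10^14 m² = 5.176×10^14 m³ = 5.176×10^5 km³.
Ice volume = water volume × ρ_w/ρ_ice = 5.176×10^5 × 1025/912 = 5.82×10^5 km³.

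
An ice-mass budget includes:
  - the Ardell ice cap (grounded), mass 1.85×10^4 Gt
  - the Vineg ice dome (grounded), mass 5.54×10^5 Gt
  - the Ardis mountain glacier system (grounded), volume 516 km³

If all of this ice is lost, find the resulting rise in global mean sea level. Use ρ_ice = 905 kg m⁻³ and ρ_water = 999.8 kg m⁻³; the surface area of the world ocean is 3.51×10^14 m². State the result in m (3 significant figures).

≈ 1.63 m

Ardell: 1.85×10^4 Gt = 1.850×10^16 kg; dividing by ρ_w = 999.8 kg m⁻³ gives 1.850×10^13 m³ of water.
Vineg: 5.54×10^5 Gt = 5.540×10^17 kg; dividing by ρ_w = 999.8 kg m⁻³ gives 5.541×10^14 m³ of water.
Ardis: 516 km³ × (905/999.8) = 467.1 km³ of water.
Total added water ≈ 5.731×10^14 m³ over 3.51×10^14 m² → Δh = 1.63 m.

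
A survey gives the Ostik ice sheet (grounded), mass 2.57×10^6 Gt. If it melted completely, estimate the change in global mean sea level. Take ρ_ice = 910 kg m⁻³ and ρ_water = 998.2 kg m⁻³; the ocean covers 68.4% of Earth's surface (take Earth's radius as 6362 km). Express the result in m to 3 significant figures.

≈ 7.40 m

Ostik: 2.57×10^6 Gt = 2.570×10^18 kg; dividing by ρ_w = 998.2 kg m⁻³ gives 2.575×10^15 m³ of water.
Spread over 3.48×10^14 m² of ocean, Δh = 2.575×10^15 / 3.48×10^14 = 7.40 m.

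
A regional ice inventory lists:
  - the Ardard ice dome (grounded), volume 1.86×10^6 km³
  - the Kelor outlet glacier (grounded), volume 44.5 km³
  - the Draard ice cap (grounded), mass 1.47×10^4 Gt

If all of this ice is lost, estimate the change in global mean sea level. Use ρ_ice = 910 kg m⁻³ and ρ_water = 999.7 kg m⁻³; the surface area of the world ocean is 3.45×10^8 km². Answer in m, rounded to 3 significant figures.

Ardard: 1.86×10^6 km³ × (910/999.7) = 1.693×10^6 km³ of water.
Kelor: 44.5 km³ × (910/999.7) = 40.51 km³ of water.
Draard: 1.47×10^4 Gt = 1.470×10^16 kg; dividing by ρ_w = 999.7 kg m⁻³ gives 1.470×10^13 m³ of water.
Total added water ≈ 1.708×10^15 m³ over 3.45×10^14 m² → Δh = 4.95 m.

≈ 4.95 m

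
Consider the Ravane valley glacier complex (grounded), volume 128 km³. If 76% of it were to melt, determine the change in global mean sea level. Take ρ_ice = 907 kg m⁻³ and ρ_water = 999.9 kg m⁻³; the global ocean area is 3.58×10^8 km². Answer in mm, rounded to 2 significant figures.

Ravane: 0.76 × 128 km³ × (907/999.9) = 88.24 km³ of water.
Spread over 3.58×10^14 m² of ocean, Δh = 8.824×10^10 / 3.58×10^14 = 2.46×10^-4 m = 0.25 mm.

≈ 0.25 mm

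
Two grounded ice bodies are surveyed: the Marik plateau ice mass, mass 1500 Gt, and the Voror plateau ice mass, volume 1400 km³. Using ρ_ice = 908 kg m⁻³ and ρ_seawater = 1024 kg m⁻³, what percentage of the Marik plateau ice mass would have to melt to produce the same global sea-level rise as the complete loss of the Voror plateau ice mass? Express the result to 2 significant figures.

Equal sea-level rise means equal mass of meltwater, i.e. equal mass of ice lost.
Ice mass of Voror: 1.271×10^15 kg; ice mass of Marik: 1.500×10^15 kg.
Fraction required = 1.271×10^15 / 1.500×10^15 = 0.847 → 85 %.

≈ 85 %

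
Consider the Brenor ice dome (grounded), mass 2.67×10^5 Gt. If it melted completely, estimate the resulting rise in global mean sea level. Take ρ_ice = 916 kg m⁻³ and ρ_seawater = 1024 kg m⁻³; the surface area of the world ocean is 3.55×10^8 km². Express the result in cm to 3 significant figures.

≈ 73.4 cm

Brenor: 2.67×10^5 Gt = 2.670×10^17 kg; dividing by ρ_w = 1024 kg m⁻³ gives 2.607×10^14 m³ of water.
Spread over 3.55×10^14 m² of ocean, Δh = 2.607×10^14 / 3.55×10^14 = 0.734 m = 73.4 cm.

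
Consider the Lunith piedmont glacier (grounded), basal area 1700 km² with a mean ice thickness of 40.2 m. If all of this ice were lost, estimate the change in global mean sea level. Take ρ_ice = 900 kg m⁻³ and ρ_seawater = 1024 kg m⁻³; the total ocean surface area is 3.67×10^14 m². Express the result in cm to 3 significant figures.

Lunith: ice volume = 1700 km² × 40.2 m = 68.34 km³; 68.34 × (900/1024) = 60.06 km³ of water.
Spread over 3.67×10^14 m² of ocean, Δh = 6.006×10^10 / 3.67×10^14 = 1.64×10^-4 m = 0.0164 cm.

≈ 0.0164 cm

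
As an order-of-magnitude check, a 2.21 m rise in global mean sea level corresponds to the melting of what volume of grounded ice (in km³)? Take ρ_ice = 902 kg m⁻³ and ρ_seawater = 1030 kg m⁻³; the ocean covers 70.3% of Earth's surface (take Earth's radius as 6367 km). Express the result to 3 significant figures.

≈ 9.04×10^5 km³

Required water volume = Δh × A = 2.21 m × 3.58×10^14 m² = 7.915×10^14 m³ = 7.915×10^5 km³.
Ice volume = water volume × ρ_w/ρ_ice = 7.915×10^5 × 1030/902 = 9.04×10^5 km³.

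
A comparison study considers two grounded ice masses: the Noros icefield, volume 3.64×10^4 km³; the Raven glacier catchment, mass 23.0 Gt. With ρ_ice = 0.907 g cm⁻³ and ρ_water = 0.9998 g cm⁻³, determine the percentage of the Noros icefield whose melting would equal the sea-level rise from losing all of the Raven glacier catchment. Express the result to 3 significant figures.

Equal sea-level rise means equal mass of meltwater, i.e. equal mass of ice lost.
Ice mass of Raven: 2.300×10^13 kg; ice mass of Noros: 3.301×10^16 kg.
Fraction required = 2.300×10^13 / 3.301×10^16 = 6.97×10^-4 → 0.0697 %.

≈ 0.0697 %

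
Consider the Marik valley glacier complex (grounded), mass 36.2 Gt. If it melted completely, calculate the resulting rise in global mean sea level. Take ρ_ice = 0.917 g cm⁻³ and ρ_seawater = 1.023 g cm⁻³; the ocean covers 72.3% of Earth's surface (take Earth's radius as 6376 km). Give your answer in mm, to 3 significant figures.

≈ 0.0958 mm

Marik: 36.2 Gt = 3.620×10^13 kg; dividing by ρ_w = 1.023 g cm⁻³ = 1023 kg m⁻³ gives 3.539×10^10 m³ of water.
Spread over 3.69×10^14 m² of ocean, Δh = 3.539×10^10 / 3.69×10^14 = 9.58×10^-5 m = 0.0958 mm.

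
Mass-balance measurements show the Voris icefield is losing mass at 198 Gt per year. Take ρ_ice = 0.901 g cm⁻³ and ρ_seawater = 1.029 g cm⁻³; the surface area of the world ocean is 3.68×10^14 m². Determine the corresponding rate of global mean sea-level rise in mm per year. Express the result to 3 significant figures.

≈ 0.523 mm/yr

ρ_w = 1.029 g cm⁻³ = 1029 kg m⁻³. Annual water volume added = 198 Gt / ρ_w = 1.980×10^14 kg / 1029 kg m⁻³ = 1.924×10^11 m³.
Δh per year = 1.924×10^11 / 3.68×10^14 = 5.23×10^-4 m = 0.523 mm.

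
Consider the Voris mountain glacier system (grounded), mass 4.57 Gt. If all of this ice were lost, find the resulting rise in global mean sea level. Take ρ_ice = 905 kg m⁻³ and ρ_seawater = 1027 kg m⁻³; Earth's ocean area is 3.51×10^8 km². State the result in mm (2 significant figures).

Voris: 4.57 Gt = 4.570×10^12 kg; dividing by ρ_w = 1027 kg m⁻³ gives 4.450×10^9 m³ of water.
Spread over 3.51×10^14 m² of ocean, Δh = 4.450×10^9 / 3.51×10^14 = 1.27×10^-5 m = 0.013 mm.

≈ 0.013 mm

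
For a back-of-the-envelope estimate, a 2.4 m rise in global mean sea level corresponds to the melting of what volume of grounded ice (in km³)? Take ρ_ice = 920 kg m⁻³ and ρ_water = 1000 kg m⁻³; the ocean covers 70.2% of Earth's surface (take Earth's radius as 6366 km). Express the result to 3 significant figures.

Required water volume = Δh × A = 2.4 m × 3.58×10^14 m² = 8.580×10^14 m³ = 8.580×10^5 km³.
Ice volume = water volume × ρ_w/ρ_ice = 8.580×10^5 × 1000/920 = 9.33×10^5 km³.

≈ 9.33×10^5 km³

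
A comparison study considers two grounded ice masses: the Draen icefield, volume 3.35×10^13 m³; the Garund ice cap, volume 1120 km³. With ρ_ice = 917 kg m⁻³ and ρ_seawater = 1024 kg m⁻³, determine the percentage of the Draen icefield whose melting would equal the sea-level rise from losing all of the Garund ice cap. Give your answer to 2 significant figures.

Equal sea-level rise means equal mass of meltwater, i.e. equal mass of ice lost.
Ice mass of Garund: 1.027×10^15 kg; ice mass of Draen: 3.072×10^16 kg.
Fraction required = 1.027×10^15 / 3.072×10^16 = 0.0334 → 3.3 %.

≈ 3.3 %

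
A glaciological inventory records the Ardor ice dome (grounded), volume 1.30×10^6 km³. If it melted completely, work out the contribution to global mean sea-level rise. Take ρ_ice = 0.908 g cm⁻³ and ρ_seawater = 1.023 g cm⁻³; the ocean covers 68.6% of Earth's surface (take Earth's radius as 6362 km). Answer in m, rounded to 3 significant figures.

≈ 3.31 m

Ardor: 1.30×10^6 km³ × (908/1023) = 1.154×10^6 km³ of water.
Spread over 3.49×10^14 m² of ocean, Δh = 1.154×10^15 / 3.49×10^14 = 3.31 m.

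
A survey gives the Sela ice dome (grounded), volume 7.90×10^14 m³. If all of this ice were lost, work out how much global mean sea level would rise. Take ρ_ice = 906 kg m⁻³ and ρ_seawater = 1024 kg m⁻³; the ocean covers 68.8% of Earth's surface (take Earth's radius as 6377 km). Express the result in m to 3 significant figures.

≈ 1.99 m

Sela: 7.90×10^14 m³ × (906/1024) = 6.990×10^14 m³ of water.
Spread over 3.52×10^14 m² of ocean, Δh = 6.990×10^14 / 3.52×10^14 = 1.99 m.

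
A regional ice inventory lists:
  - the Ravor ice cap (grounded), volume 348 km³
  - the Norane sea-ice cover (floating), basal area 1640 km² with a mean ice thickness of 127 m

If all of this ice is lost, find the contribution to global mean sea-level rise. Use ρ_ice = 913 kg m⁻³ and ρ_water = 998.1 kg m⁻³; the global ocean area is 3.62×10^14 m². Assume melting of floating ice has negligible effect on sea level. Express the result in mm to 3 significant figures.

≈ 0.879 mm

Ravor: 348 km³ × (913/998.1) = 318.3 km³ of water.
The Norane sea-ice cover is floating and already displaces its own weight of water, so its melt adds essentially nothing to sea level.
Total added water ≈ 3.183×10^11 m³ over 3.62×10^14 m² → Δh = 8.79×10^-4 m = 0.879 mm.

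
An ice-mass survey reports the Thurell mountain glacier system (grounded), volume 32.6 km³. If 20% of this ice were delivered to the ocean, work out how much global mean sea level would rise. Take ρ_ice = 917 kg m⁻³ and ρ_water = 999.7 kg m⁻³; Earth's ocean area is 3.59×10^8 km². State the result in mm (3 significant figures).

≈ 0.0167 mm

Thurell: 0.2 × 32.6 km³ × (917/999.7) = 5.981 km³ of water.
Spread over 3.59×10^14 m² of ocean, Δh = 5.981×10^9 / 3.59×10^14 = 1.67×10^-5 m = 0.0167 mm.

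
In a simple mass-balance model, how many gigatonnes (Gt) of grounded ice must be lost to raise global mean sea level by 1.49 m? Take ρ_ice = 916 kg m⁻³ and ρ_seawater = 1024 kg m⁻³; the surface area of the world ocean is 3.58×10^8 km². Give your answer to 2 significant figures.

≈ 5.5×10^5 Gt

Required water volume = Δh × A = 1.49 m × 3.58×10^14 m² = 5.334×10^14 m³.
ρ_w = 1024 kg m⁻³, so the mass of water = 5.334×10^14 m³ × 1024 kg m⁻³ = 5.462×10^17 kg = 5.5×10^5 Gt (and the same mass of ice, by conservation).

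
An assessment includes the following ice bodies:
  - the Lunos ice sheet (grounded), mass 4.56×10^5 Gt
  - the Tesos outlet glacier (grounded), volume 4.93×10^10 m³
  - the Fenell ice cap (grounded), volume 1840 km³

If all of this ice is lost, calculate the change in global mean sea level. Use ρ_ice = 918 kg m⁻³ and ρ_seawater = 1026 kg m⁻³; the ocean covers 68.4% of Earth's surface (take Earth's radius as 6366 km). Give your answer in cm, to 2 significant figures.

≈ 130 cm

Lunos: 4.56×10^5 Gt = 4.560×10^17 kg; dividing by ρ_w = 1026 kg m⁻³ gives 4.444×10^14 m³ of water.
Tesos: 4.93×10^10 m³ × (918/1026) = 4.411×10^10 m³ of water.
Fenell: 1840 km³ × (918/1026) = 1646 km³ of water.
Total added water ≈ 4.461×10^14 m³ over 3.48×10^14 m² → Δh = 1.28 m = 130 cm.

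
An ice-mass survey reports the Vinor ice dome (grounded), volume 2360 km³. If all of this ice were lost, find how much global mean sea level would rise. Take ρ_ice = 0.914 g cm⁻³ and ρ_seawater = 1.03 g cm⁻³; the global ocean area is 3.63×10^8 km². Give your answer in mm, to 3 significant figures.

Vinor: 2360 km³ × (914/1030) = 2094 km³ of water.
Spread over 3.63×10^14 m² of ocean, Δh = 2.094×10^12 / 3.63×10^14 = 5.77×10^-3 m = 5.77 mm.

≈ 5.77 mm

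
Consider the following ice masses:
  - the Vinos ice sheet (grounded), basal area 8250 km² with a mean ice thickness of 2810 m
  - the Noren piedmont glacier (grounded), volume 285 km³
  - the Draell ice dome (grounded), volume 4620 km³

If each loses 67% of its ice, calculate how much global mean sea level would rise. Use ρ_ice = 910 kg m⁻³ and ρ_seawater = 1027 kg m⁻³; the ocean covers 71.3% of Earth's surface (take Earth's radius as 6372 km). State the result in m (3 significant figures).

≈ 0.0458 m

Vinos: ice volume = 8250 km² × 2810 m = 2.318×10^4 km³; 0.67 × 2.318×10^4 × (910/1027) = 1.376×10^4 km³ of water.
Noren: 0.67 × 285 km³ × (910/1027) = 169.2 km³ of water.
Draell: 0.67 × 4620 km³ × (910/1027) = 2743 km³ of water.
Total added water ≈ 1.667×10^13 m³ over 3.64×10^14 m² → Δh = 0.0458 m.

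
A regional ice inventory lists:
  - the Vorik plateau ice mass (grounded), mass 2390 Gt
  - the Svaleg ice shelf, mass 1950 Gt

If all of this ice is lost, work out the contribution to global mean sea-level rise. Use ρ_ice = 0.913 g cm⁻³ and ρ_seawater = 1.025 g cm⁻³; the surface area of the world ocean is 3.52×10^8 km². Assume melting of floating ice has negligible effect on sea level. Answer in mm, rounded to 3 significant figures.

≈ 6.62 mm

Vorik: 2390 Gt = 2.390×10^15 kg; dividing by ρ_w = 1.025 g cm⁻³ = 1025 kg m⁻³ gives 2.332×10^12 m³ of water.
The Svaleg ice shelf is floating and already displaces its own weight of water, so its melt adds essentially nothing to sea level.
Total added water ≈ 2.332×10^12 m³ over 3.52×10^14 m² → Δh = 6.62×10^-3 m = 6.62 mm.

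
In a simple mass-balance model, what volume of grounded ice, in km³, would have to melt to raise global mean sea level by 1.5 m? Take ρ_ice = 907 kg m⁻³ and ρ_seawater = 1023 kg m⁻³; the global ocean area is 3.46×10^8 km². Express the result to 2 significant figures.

Required water volume = Δh × A = 1.5 m × 3.46×10^14 m² = 5.190×10^14 m³ = 5.190×10^5 km³.
Ice volume = water volume × ρ_w/ρ_ice = 5.190×10^5 × 1023/907 = 5.9×10^5 km³.

≈ 5.9×10^5 km³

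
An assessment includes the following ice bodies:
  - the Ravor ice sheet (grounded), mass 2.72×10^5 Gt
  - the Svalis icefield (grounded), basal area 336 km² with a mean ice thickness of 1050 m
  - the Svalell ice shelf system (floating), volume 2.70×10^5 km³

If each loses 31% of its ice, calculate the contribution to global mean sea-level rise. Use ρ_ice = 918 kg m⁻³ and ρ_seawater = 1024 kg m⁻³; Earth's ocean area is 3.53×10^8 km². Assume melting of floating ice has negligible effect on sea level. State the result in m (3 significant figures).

Ravor: 0.31 × 2.72×10^5 Gt = 8.432×10^16 kg; dividing by ρ_w = 1024 kg m⁻³ gives 8.234×10^13 m³ of water.
Svalis: ice volume = 336 km² × 1050 m = 352.8 km³; 0.31 × 352.8 × (918/1024) = 98.05 km³ of water.
The Svalell ice shelf system is floating and already displaces its own weight of water, so its melt adds essentially nothing to sea level.
Total added water ≈ 8.244×10^13 m³ over 3.53×10^14 m² → Δh = 0.234 m.

≈ 0.234 m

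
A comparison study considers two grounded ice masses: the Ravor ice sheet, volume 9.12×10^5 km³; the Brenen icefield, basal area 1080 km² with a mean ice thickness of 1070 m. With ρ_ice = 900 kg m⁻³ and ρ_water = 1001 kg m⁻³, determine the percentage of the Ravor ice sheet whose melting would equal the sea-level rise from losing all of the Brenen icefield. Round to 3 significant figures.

Equal sea-level rise means equal mass of meltwater, i.e. equal mass of ice lost.
Ice mass of Brenen: 1.040×10^15 kg; ice mass of Ravor: 8.208×10^17 kg.
Fraction required = 1.040×10^15 / 8.208×10^17 = 1.27×10^-3 → 0.127 %.

≈ 0.127 %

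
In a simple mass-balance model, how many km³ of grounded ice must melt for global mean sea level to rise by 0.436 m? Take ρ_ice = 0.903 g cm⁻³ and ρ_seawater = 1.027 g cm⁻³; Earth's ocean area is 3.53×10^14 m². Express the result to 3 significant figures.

Required water volume = Δh × A = 0.436 m × 3.53×10^14 m² = 1.539×10^14 m³ = 1.539×10^5 km³.
Ice volume = water volume × ρ_w/ρ_ice = 1.539×10^5 × 1027/903 = 1.75×10^5 km³.

≈ 1.75×10^5 km³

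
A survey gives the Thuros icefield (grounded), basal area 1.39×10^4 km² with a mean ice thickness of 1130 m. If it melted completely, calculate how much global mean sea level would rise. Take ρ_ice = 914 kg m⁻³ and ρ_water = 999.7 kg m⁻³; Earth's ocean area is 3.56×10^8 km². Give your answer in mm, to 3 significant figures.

≈ 40.3 mm

Thuros: ice volume = 1.39×10^4 km² × 1130 m = 1.571×10^4 km³; 1.571×10^4 × (914/999.7) = 1.436×10^4 km³ of water.
Spread over 3.56×10^14 m² of ocean, Δh = 1.436×10^13 / 3.56×10^14 = 0.0403 m = 40.3 mm.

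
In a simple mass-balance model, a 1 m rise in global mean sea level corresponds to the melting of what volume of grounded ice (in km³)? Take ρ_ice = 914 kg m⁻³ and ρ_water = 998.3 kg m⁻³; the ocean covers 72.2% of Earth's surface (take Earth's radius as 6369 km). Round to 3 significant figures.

≈ 4.02×10^5 km³

Required water volume = Δh × A = 1 m × 3.68×10^14 m² = 3.680×10^14 m³ = 3.680×10^5 km³.
Ice volume = water volume × ρ_w/ρ_ice = 3.680×10^5 × 998.3/914 = 4.02×10^5 km³.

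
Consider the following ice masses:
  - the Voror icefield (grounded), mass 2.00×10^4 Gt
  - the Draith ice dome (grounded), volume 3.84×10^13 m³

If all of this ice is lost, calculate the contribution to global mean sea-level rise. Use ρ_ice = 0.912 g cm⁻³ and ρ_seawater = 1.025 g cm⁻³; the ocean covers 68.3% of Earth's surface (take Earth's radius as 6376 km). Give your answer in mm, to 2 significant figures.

≈ 150 mm

Voror: 2.00×10^4 Gt = 2.000×10^16 kg; dividing by ρ_w = 1.025 g cm⁻³ = 1025 kg m⁻³ gives 1.951×10^13 m³ of water.
Draith: 3.84×10^13 m³ × (912/1025) = 3.417×10^13 m³ of water.
Total added water ≈ 5.368×10^13 m³ over 3.49×10^14 m² → Δh = 0.154 m = 150 mm.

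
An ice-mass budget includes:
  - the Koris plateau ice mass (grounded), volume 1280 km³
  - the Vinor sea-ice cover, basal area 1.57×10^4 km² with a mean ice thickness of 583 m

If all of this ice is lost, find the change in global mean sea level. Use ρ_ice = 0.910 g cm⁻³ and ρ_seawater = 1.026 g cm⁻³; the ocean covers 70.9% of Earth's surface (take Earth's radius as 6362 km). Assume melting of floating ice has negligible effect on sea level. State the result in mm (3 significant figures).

Koris: 1280 km³ × (910/1026) = 1135 km³ of water.
The Vinor sea-ice cover is floating and already displaces its own weight of water, so its melt adds essentially nothing to sea level.
Total added water ≈ 1.135×10^12 m³ over 3.61×10^14 m² → Δh = 3.15×10^-3 m = 3.15 mm.

≈ 3.15 mm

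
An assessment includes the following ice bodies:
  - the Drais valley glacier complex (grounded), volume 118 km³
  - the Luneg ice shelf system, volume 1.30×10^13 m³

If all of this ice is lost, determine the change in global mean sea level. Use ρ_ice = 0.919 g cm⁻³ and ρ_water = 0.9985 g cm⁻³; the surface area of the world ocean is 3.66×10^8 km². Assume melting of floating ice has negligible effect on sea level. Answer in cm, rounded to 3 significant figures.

Drais: 118 km³ × (919/998.5) = 108.6 km³ of water.
The Luneg ice shelf system is floating and already displaces its own weight of water, so its melt adds essentially nothing to sea level.
Total added water ≈ 1.086×10^11 m³ over 3.66×10^14 m² → Δh = 2.97×10^-4 m = 0.0297 cm.

≈ 0.0297 cm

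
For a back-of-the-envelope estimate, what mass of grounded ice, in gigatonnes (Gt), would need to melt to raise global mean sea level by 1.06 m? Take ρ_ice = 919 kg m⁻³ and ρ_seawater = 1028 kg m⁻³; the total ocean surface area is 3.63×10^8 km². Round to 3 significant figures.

≈ 3.96×10^5 Gt

Required water volume = Δh × A = 1.06 m × 3.63×10^14 m² = 3.848×10^14 m³.
ρ_w = 1028 kg m⁻³, so the mass of water = 3.848×10^14 m³ × 1028 kg m⁻³ = 3.956×10^17 kg = 3.96×10^5 Gt (and the same mass of ice, by conservation).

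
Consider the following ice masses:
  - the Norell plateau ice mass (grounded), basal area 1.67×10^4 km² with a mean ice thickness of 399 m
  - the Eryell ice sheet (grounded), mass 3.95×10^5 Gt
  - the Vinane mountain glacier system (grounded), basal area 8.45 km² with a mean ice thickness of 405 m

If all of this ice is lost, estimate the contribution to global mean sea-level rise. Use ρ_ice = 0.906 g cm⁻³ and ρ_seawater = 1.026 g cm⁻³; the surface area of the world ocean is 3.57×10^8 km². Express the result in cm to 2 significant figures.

Norell: ice volume = 1.67×10^4 km² × 399 m = 6663 km³; 6663 × (906/1026) = 5884 km³ of water.
Eryell: 3.95×10^5 Gt = 3.950×10^17 kg; dividing by ρ_w = 1.026 g cm⁻³ = 1026 kg m⁻³ gives 3.850×10^14 m³ of water.
Vinane: ice volume = 8.45 km² × 405 m = 3.422 km³; 3.422 × (906/1026) = 3.022 km³ of water.
Total added water ≈ 3.909×10^14 m³ over 3.57×10^14 m² → Δh = 1.09 m = 110 cm.

≈ 110 cm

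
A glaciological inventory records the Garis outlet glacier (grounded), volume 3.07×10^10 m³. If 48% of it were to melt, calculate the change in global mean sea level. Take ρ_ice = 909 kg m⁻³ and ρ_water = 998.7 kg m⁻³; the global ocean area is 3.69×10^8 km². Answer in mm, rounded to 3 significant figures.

Garis: 0.48 × 3.07×10^10 m³ × (909/998.7) = 1.341×10^10 m³ of water.
Spread over 3.69×10^14 m² of ocean, Δh = 1.341×10^10 / 3.69×10^14 = 3.63×10^-5 m = 0.0363 mm.

≈ 0.0363 mm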